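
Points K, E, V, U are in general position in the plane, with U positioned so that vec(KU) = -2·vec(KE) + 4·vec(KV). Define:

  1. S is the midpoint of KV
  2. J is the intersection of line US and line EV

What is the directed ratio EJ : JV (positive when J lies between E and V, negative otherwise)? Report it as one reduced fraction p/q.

EJ:JV = -5/2

Work in coordinates with K = (0, 0), E = (1, 0), V = (0, 1), U = (-2, 4).
1. S is the midpoint of KV ⇒ S = (0, 1/2)
2. J is the intersection of line US and line EV ⇒ J = (-2/3, 5/3)
J = E + t·(V−E) with t = 5/3, so EJ:JV = t:(1−t) = 5/3:-2/3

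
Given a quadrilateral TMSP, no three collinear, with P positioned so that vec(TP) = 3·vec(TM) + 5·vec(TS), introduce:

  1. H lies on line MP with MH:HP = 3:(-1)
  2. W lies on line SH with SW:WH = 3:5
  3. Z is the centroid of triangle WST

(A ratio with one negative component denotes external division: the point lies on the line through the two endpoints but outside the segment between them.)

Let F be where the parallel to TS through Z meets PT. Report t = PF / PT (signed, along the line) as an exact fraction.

Assign T = (0, 0), M = (1, 0), S = (0, 1), P = (3, 5) — the answer is frame-independent, so this choice is without loss of generality.
1. H lies on line MP with MH:HP = 3:(-1) ⇒ H = (4, 15/2)
2. W lies on line SH with SW:WH = 3:5 ⇒ W = (3/2, 55/16)
3. Z is the centroid of triangle WST ⇒ Z = (1/2, 71/48)
through Z parallel to TS: direction (0, 1); meets PT at F = (1/2, 5/6)
F = P + t·(T−P) with t = 5/6

t = 5/6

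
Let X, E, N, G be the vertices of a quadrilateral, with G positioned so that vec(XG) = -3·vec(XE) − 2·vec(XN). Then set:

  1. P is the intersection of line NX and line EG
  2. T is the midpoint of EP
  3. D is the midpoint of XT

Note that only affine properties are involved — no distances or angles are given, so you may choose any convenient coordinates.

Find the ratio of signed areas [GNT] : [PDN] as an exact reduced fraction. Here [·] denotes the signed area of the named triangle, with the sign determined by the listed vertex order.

Assign X = (0, 0), E = (1, 0), N = (0, 1), G = (-3, -2) — the answer is frame-independent, so this choice is without loss of generality.
1. P is the intersection of line NX and line EG ⇒ P = (0, -1/2)
2. T is the midpoint of EP ⇒ T = (1/2, -1/4)
3. D is the midpoint of XT ⇒ D = (1/4, -1/8)
2·[GNT] = -21/4, 2·[PDN] = 3/8
[GNT]:[PDN] = -21/4:3/8 = -14

[GNT]:[PDN] = -14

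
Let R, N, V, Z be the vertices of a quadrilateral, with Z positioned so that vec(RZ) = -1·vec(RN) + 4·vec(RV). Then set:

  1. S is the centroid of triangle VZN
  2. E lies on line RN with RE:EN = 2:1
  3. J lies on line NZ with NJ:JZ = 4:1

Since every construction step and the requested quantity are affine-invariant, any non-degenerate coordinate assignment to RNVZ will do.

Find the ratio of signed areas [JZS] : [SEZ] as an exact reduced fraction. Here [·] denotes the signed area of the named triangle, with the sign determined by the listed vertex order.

[JZS]:[SEZ] = -6/5

Set R = (0, 0), N = (1, 0), V = (0, 1), Z = (-1, 4); any affine frame gives the same invariant.
1. S is the centroid of triangle VZN ⇒ S = (0, 5/3)
2. E lies on line RN with RE:EN = 2:1 ⇒ E = (2/3, 0)
3. J lies on line NZ with NJ:JZ = 4:1 ⇒ J = (-3/5, 16/5)
2·[JZS] = 2/15, 2·[SEZ] = -1/9
[JZS]:[SEZ] = 2/15:-1/9 = -6/5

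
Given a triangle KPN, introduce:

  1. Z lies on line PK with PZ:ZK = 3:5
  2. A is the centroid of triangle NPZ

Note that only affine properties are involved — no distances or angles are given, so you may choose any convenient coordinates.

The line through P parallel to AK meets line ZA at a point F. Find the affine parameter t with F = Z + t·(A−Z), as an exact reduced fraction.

Assign K = (0, 0), P = (1, 0), N = (0, 1) — the answer is frame-independent, so this choice is without loss of generality.
1. Z lies on line PK with PZ:ZK = 3:5 ⇒ Z = (5/8, 0)
2. A is the centroid of triangle NPZ ⇒ A = (13/24, 1/3)
through P parallel to AK: direction (-13/24, -1/3); meets ZA at F = (27/40, -1/5)
F = Z + t·(A−Z) with t = -3/5

t = -3/5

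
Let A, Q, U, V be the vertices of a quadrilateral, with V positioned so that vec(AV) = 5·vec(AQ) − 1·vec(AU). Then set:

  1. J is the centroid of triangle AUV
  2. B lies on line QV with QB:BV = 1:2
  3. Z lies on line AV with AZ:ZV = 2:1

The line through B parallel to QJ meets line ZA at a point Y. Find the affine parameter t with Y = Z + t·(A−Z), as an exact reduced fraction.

Work in coordinates with A = (0, 0), Q = (1, 0), U = (0, 1), V = (5, -1).
1. J is the centroid of triangle AUV ⇒ J = (5/3, 0)
2. B lies on line QV with QB:BV = 1:2 ⇒ B = (7/3, -1/3)
3. Z lies on line AV with AZ:ZV = 2:1 ⇒ Z = (10/3, -2/3)
through B parallel to QJ: direction (2/3, 0); meets ZA at Y = (5/3, -1/3)
Y = Z + t·(A−Z) with t = 1/2

t = 1/2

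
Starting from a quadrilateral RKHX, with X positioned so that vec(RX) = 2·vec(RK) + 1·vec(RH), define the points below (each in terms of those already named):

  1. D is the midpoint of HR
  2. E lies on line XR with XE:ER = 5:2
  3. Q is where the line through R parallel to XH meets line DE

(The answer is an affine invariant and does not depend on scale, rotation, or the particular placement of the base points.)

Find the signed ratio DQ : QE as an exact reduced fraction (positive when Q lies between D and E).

Choose coordinates R = (0, 0), K = (1, 0), H = (0, 1), X = (2, 1).
1. D is the midpoint of HR ⇒ D = (0, 1/2)
2. E lies on line XR with XE:ER = 5:2 ⇒ E = (4/7, 2/7)
3. Q is where the line through R parallel to XH meets line DE ⇒ Q = (4/3, 0)
Q = D + t·(E−D) with t = 7/3, so DQ:QE = t:(1−t) = 7/3:-4/3

DQ:QE = -7/4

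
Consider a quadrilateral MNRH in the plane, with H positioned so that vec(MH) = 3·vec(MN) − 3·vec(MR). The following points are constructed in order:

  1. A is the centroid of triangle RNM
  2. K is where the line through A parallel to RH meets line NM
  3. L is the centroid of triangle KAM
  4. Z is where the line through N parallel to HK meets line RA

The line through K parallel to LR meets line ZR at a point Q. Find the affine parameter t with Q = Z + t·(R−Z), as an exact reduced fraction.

t = 358/105

Work in coordinates with M = (0, 0), N = (1, 0), R = (0, 1), H = (3, -3).
1. A is the centroid of triangle RNM ⇒ A = (1/3, 1/3)
2. K is where the line through A parallel to RH meets line NM ⇒ K = (7/12, 0)
3. L is the centroid of triangle KAM ⇒ L = (11/36, 1/9)
4. Z is where the line through N parallel to HK meets line RA ⇒ Z = (-7/22, 18/11)
through K parallel to LR: direction (-11/36, 8/9); meets ZR at Q = (23/30, -8/15)
Q = Z + t·(R−Z) with t = 358/105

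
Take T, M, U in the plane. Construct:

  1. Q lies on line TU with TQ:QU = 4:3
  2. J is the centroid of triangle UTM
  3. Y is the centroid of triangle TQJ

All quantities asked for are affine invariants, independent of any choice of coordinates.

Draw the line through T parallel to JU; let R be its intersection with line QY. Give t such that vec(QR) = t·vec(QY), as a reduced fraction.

Set T = (0, 0), M = (1, 0), U = (0, 1); any affine frame gives the same invariant.
1. Q lies on line TU with TQ:QU = 4:3 ⇒ Q = (0, 4/7)
2. J is the centroid of triangle UTM ⇒ J = (1/3, 1/3)
3. Y is the centroid of triangle TQJ ⇒ Y = (1/9, 19/63)
through T parallel to JU: direction (-1/3, 2/3); meets QY at R = (4/3, -8/3)
R = Q + t·(Y−Q) with t = 12

t = 12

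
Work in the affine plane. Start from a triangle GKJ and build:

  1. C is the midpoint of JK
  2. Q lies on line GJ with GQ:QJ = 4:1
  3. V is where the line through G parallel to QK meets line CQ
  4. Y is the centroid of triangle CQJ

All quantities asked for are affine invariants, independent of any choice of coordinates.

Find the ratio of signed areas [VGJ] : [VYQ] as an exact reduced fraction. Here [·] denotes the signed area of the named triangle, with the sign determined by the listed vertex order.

[VGJ]:[VYQ] = -15

Assign G = (0, 0), K = (1, 0), J = (0, 1) — the answer is frame-independent, so this choice is without loss of generality.
1. C is the midpoint of JK ⇒ C = (1/2, 1/2)
2. Q lies on line GJ with GQ:QJ = 4:1 ⇒ Q = (0, 4/5)
3. V is where the line through G parallel to QK meets line CQ ⇒ V = (-4, 16/5)
4. Y is the centroid of triangle CQJ ⇒ Y = (1/6, 23/30)
2·[VGJ] = 4, 2·[VYQ] = -4/15
[VGJ]:[VYQ] = 4:-4/15 = -15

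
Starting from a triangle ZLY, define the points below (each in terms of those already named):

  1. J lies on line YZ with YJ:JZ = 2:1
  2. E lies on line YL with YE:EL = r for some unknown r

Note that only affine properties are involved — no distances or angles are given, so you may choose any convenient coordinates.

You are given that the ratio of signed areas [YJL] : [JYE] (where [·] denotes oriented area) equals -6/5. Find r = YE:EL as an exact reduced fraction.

r = 5

Choose coordinates Z = (0, 0), L = (1, 0), Y = (0, 1).
1. J lies on line YZ with YJ:JZ = 2:1 ⇒ J = (0, 1/3)
2. With YE:EL = r, write λ = r/(r+1) so E = Y + λ·(L−Y); E is affine-linear in λ
Every point depending on E is an affine combination of E and λ-independent points, so each such coordinate is linear in λ; the λ² term in each signed area is a multiple of (L−Y)×(L−Y) = 0, so 2·[YJL] and 2·[JYE] are each linear in λ. Evaluating at λ=0 and λ=1:
  2·[YJL] = 2/3,   2·[JYE] = -2/3·λ
So [YJL]:[JYE] = (2/3) / (-2/3·λ). Setting this equal to -6/5:
  2/3 = -6/5·(-2/3·λ)  ⇒  λ = 5/6
Then r = λ/(1−λ) = (5/6)/(1/6) = 5. Check: with r = 5, E = (5/6, 1/6) and [YJL]:[JYE] = -6/5 as required.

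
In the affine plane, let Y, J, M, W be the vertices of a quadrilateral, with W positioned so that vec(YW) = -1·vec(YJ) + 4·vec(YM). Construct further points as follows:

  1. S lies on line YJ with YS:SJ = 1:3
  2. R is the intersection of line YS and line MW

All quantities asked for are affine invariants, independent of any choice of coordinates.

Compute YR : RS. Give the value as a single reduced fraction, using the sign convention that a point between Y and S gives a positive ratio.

Set Y = (0, 0), J = (1, 0), M = (0, 1), W = (-1, 4); any affine frame gives the same invariant.
1. S lies on line YJ with YS:SJ = 1:3 ⇒ S = (1/4, 0)
2. R is the intersection of line YS and line MW ⇒ R = (1/3, 0)
R = Y + t·(S−Y) with t = 4/3, so YR:RS = t:(1−t) = 4/3:-1/3

YR:RS = -4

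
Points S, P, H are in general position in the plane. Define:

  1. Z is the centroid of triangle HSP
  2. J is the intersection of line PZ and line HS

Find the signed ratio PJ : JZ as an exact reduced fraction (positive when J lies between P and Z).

PJ:JZ = -3

Assign S = (0, 0), P = (1, 0), H = (0, 1) — the answer is frame-independent, so this choice is without loss of generality.
1. Z is the centroid of triangle HSP ⇒ Z = (1/3, 1/3)
2. J is the intersection of line PZ and line HS ⇒ J = (0, 1/2)
J = P + t·(Z−P) with t = 3/2, so PJ:JZ = t:(1−t) = 3/2:-1/2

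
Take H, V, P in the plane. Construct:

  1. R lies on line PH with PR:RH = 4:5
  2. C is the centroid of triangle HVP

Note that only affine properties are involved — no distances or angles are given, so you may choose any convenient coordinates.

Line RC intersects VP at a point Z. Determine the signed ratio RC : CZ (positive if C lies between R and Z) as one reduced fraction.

Assign H = (0, 0), V = (1, 0), P = (0, 1) — the answer is frame-independent, so this choice is without loss of generality.
1. R lies on line PH with PR:RH = 4:5 ⇒ R = (0, 5/9)
2. C is the centroid of triangle HVP ⇒ C = (1/3, 1/3)
line RC meets VP at Z = (4/3, -1/3)
C = R + t·(Z−R) with t = 1/4, so RC:CZ = 1/4:3/4

RC:CZ = 1/3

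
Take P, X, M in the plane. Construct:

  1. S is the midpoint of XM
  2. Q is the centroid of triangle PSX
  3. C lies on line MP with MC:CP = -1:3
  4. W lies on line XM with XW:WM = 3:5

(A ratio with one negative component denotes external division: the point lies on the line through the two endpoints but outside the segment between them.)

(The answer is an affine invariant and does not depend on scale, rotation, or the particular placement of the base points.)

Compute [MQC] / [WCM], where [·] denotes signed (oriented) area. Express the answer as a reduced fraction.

[MQC]:[WCM] = 4/5

Work in coordinates with P = (0, 0), X = (1, 0), M = (0, 1).
1. S is the midpoint of XM ⇒ S = (1/2, 1/2)
2. Q is the centroid of triangle PSX ⇒ Q = (1/2, 1/6)
3. C lies on line MP with MC:CP = -1:3 ⇒ C = (0, 3/2)
4. W lies on line XM with XW:WM = 3:5 ⇒ W = (5/8, 3/8)
2·[MQC] = 1/4, 2·[WCM] = 5/16
[MQC]:[WCM] = 1/4:5/16 = 4/5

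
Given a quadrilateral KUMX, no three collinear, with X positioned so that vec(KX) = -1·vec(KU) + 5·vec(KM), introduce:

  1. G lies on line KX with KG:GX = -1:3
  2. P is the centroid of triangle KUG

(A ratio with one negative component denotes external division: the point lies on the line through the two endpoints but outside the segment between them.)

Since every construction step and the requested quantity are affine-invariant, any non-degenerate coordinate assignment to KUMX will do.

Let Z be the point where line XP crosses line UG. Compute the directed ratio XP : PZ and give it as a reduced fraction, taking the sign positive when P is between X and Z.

XP:PZ = 8

Choose coordinates K = (0, 0), U = (1, 0), M = (0, 1), X = (-1, 5).
1. G lies on line KX with KG:GX = -1:3 ⇒ G = (1/2, -5/2)
2. P is the centroid of triangle KUG ⇒ P = (1/2, -5/6)
line XP meets UG at Z = (11/16, -25/16)
P = X + t·(Z−X) with t = 8/9, so XP:PZ = 8/9:1/9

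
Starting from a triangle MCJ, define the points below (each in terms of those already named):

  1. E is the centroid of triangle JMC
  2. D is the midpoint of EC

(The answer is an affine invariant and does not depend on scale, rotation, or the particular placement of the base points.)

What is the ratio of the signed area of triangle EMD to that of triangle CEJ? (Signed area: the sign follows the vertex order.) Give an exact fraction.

Assign M = (0, 0), C = (1, 0), J = (0, 1) — the answer is frame-independent, so this choice is without loss of generality.
1. E is the centroid of triangle JMC ⇒ E = (1/3, 1/3)
2. D is the midpoint of EC ⇒ D = (2/3, 1/6)
2·[EMD] = 1/6, 2·[CEJ] = -1/3
[EMD]:[CEJ] = 1/6:-1/3 = -1/2

[EMD]:[CEJ] = -1/2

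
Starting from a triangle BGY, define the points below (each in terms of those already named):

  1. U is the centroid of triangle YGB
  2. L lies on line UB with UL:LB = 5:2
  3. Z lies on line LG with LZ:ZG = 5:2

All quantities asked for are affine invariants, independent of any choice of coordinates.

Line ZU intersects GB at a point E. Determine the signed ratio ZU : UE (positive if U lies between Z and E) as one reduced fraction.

Work in coordinates with B = (0, 0), G = (1, 0), Y = (0, 1).
1. U is the centroid of triangle YGB ⇒ U = (1/3, 1/3)
2. L lies on line UB with UL:LB = 5:2 ⇒ L = (2/21, 2/21)
3. Z lies on line LG with LZ:ZG = 5:2 ⇒ Z = (109/147, 4/147)
line ZU meets GB at E = (7/9, 0)
U = Z + t·(E−Z) with t = -45/4, so ZU:UE = -45/4:49/4

ZU:UE = -45/49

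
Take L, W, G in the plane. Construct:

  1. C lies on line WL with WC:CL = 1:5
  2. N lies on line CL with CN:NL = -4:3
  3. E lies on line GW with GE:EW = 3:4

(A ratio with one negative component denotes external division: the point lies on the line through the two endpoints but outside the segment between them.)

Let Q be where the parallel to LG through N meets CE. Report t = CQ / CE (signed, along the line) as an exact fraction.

Set L = (0, 0), W = (1, 0), G = (0, 1); any affine frame gives the same invariant.
1. C lies on line WL with WC:CL = 1:5 ⇒ C = (5/6, 0)
2. N lies on line CL with CN:NL = -4:3 ⇒ N = (-5/2, 0)
3. E lies on line GW with GE:EW = 3:4 ⇒ E = (3/7, 4/7)
through N parallel to LG: direction (0, 1); meets CE at Q = (-5/2, 80/17)
Q = C + t·(E−C) with t = 140/17

t = 140/17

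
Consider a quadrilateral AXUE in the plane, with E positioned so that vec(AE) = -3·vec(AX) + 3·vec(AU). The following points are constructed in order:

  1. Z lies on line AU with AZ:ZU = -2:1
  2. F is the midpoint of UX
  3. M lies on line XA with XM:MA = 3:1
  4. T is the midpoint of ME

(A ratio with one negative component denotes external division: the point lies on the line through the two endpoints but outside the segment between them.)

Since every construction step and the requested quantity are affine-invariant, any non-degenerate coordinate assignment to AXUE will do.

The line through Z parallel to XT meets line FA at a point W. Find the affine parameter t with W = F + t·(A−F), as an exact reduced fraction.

Work in coordinates with A = (0, 0), X = (1, 0), U = (0, 1), E = (-3, 3).
1. Z lies on line AU with AZ:ZU = -2:1 ⇒ Z = (0, 2)
2. F is the midpoint of UX ⇒ F = (1/2, 1/2)
3. M lies on line XA with XM:MA = 3:1 ⇒ M = (1/4, 0)
4. T is the midpoint of ME ⇒ T = (-11/8, 3/2)
through Z parallel to XT: direction (-19/8, 3/2); meets FA at W = (38/31, 38/31)
W = F + t·(A−F) with t = -45/31

t = -45/31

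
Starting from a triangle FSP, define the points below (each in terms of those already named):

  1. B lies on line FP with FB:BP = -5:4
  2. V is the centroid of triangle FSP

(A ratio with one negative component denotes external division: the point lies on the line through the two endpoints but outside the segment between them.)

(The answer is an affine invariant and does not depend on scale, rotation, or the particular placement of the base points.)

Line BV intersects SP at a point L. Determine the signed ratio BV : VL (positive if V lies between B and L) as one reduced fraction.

Choose coordinates F = (0, 0), S = (1, 0), P = (0, 1).
1. B lies on line FP with FB:BP = -5:4 ⇒ B = (0, 5)
2. V is the centroid of triangle FSP ⇒ V = (1/3, 1/3)
line BV meets SP at L = (4/13, 9/13)
V = B + t·(L−B) with t = 13/12, so BV:VL = 13/12:-1/12

BV:VL = -13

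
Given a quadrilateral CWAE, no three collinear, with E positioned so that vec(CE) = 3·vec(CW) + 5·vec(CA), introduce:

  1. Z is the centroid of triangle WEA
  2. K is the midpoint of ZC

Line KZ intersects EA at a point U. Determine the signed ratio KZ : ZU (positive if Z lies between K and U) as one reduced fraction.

KZ:ZU = 1/7

Choose coordinates C = (0, 0), W = (1, 0), A = (0, 1), E = (3, 5).
1. Z is the centroid of triangle WEA ⇒ Z = (4/3, 2)
2. K is the midpoint of ZC ⇒ K = (2/3, 1)
line KZ meets EA at U = (6, 9)
Z = K + t·(U−K) with t = 1/8, so KZ:ZU = 1/8:7/8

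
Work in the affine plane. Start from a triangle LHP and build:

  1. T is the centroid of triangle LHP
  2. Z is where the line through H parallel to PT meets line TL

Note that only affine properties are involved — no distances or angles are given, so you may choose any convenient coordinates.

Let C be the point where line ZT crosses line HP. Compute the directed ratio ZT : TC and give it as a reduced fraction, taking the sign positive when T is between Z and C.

ZT:TC = -2

Assign L = (0, 0), H = (1, 0), P = (0, 1) — the answer is frame-independent, so this choice is without loss of generality.
1. T is the centroid of triangle LHP ⇒ T = (1/3, 1/3)
2. Z is where the line through H parallel to PT meets line TL ⇒ Z = (2/3, 2/3)
line ZT meets HP at C = (1/2, 1/2)
T = Z + t·(C−Z) with t = 2, so ZT:TC = 2:-1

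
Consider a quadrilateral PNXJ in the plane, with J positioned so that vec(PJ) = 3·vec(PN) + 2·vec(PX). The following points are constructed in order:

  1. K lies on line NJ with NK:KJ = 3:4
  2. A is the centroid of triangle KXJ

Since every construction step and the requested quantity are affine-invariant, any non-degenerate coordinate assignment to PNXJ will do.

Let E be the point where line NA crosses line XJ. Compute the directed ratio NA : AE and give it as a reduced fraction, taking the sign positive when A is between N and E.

NA:AE = 17/4

Choose coordinates P = (0, 0), N = (1, 0), X = (0, 1), J = (3, 2).
1. K lies on line NJ with NK:KJ = 3:4 ⇒ K = (13/7, 6/7)
2. A is the centroid of triangle KXJ ⇒ A = (34/21, 9/7)
line NA meets XJ at E = (30/17, 27/17)
A = N + t·(E−N) with t = 17/21, so NA:AE = 17/21:4/21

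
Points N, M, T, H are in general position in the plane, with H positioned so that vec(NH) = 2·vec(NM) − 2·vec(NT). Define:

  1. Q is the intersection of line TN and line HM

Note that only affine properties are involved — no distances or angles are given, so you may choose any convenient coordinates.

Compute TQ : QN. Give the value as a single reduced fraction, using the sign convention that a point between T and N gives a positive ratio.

TQ:QN = -1/2

Choose coordinates N = (0, 0), M = (1, 0), T = (0, 1), H = (2, -2).
1. Q is the intersection of line TN and line HM ⇒ Q = (0, 2)
Q = T + t·(N−T) with t = -1, so TQ:QN = t:(1−t) = -1:2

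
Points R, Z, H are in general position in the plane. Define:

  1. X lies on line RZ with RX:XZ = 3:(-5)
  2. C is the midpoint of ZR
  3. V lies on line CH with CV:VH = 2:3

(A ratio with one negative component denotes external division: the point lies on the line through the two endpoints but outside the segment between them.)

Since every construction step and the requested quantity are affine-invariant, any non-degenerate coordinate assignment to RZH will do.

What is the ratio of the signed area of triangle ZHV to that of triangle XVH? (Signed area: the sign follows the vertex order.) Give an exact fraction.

Choose coordinates R = (0, 0), Z = (1, 0), H = (0, 1).
1. X lies on line RZ with RX:XZ = 3:(-5) ⇒ X = (-3/2, 0)
2. C is the midpoint of ZR ⇒ C = (1/2, 0)
3. V lies on line CH with CV:VH = 2:3 ⇒ V = (3/10, 2/5)
2·[ZHV] = 3/10, 2·[XVH] = 6/5
[ZHV]:[XVH] = 3/10:6/5 = 1/4

[ZHV]:[XVH] = 1/4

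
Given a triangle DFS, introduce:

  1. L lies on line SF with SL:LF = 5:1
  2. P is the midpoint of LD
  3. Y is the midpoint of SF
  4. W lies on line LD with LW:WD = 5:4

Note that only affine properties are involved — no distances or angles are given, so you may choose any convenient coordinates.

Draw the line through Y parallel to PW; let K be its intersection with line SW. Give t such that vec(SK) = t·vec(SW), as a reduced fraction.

t = 3/5

Assign D = (0, 0), F = (1, 0), S = (0, 1) — the answer is frame-independent, so this choice is without loss of generality.
1. L lies on line SF with SL:LF = 5:1 ⇒ L = (5/6, 1/6)
2. P is the midpoint of LD ⇒ P = (5/12, 1/12)
3. Y is the midpoint of SF ⇒ Y = (1/2, 1/2)
4. W lies on line LD with LW:WD = 5:4 ⇒ W = (10/27, 2/27)
through Y parallel to PW: direction (-5/108, -1/108); meets SW at K = (2/9, 4/9)
K = S + t·(W−S) with t = 3/5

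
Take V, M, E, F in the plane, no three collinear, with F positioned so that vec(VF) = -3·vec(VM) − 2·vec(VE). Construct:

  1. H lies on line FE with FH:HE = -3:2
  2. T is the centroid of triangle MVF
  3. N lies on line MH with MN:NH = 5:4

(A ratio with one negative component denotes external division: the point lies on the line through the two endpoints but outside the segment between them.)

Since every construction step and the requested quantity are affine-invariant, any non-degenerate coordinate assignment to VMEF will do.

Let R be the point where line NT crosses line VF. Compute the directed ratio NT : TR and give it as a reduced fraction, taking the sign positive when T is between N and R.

NT:TR = -43/6

Work in coordinates with V = (0, 0), M = (1, 0), E = (0, 1), F = (-3, -2).
1. H lies on line FE with FH:HE = -3:2 ⇒ H = (6, 7)
2. T is the centroid of triangle MVF ⇒ T = (-2/3, -2/3)
3. N lies on line MH with MN:NH = 5:4 ⇒ N = (34/9, 35/9)
line NT meets VF at R = (-2/43, -4/129)
T = N + t·(R−N) with t = 43/37, so NT:TR = 43/37:-6/37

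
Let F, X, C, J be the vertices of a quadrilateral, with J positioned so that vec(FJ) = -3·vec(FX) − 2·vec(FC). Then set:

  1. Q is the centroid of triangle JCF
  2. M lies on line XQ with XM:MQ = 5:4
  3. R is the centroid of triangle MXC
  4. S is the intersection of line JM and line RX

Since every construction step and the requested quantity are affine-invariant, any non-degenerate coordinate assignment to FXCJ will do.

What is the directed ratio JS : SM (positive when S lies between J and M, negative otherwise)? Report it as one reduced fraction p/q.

Choose coordinates F = (0, 0), X = (1, 0), C = (0, 1), J = (-3, -2).
1. Q is the centroid of triangle JCF ⇒ Q = (-1, -1/3)
2. M lies on line XQ with XM:MQ = 5:4 ⇒ M = (-1/9, -5/27)
3. R is the centroid of triangle MXC ⇒ R = (8/27, 22/81)
4. S is the intersection of line JM and line RX ⇒ S = (743/1503, 880/4509)
S = J + t·(M−J) with t = 202/167, so JS:SM = t:(1−t) = 202/167:-35/167

JS:SM = -202/35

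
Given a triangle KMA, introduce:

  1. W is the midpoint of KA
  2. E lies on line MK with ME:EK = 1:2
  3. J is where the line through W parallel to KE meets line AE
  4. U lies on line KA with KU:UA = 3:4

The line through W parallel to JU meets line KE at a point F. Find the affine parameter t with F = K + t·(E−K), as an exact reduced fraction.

Assign K = (0, 0), M = (1, 0), A = (0, 1) — the answer is frame-independent, so this choice is without loss of generality.
1. W is the midpoint of KA ⇒ W = (0, 1/2)
2. E lies on line MK with ME:EK = 1:2 ⇒ E = (2/3, 0)
3. J is where the line through W parallel to KE meets line AE ⇒ J = (1/3, 1/2)
4. U lies on line KA with KU:UA = 3:4 ⇒ U = (0, 3/7)
through W parallel to JU: direction (-1/3, -1/14); meets KE at F = (-7/3, 0)
F = K + t·(E−K) with t = -7/2

t = -7/2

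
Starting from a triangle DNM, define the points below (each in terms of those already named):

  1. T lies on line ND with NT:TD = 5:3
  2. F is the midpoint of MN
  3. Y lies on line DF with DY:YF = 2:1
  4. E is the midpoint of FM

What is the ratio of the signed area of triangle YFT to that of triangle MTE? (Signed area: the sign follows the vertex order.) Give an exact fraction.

[YFT]:[MTE] = -2/5

Set D = (0, 0), N = (1, 0), M = (0, 1); any affine frame gives the same invariant.
1. T lies on line ND with NT:TD = 5:3 ⇒ T = (3/8, 0)
2. F is the midpoint of MN ⇒ F = (1/2, 1/2)
3. Y lies on line DF with DY:YF = 2:1 ⇒ Y = (1/3, 1/3)
4. E is the midpoint of FM ⇒ E = (1/4, 3/4)
2·[YFT] = -1/16, 2·[MTE] = 5/32
[YFT]:[MTE] = -1/16:5/32 = -2/5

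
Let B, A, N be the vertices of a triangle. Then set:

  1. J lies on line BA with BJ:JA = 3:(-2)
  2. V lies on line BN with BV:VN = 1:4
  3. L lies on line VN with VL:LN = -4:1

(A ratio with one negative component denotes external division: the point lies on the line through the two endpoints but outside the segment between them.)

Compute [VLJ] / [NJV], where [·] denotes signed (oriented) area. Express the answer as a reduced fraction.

Assign B = (0, 0), A = (1, 0), N = (0, 1) — the answer is frame-independent, so this choice is without loss of generality.
1. J lies on line BA with BJ:JA = 3:(-2) ⇒ J = (3, 0)
2. V lies on line BN with BV:VN = 1:4 ⇒ V = (0, 1/5)
3. L lies on line VN with VL:LN = -4:1 ⇒ L = (0, 19/15)
2·[VLJ] = -16/5, 2·[NJV] = -12/5
[VLJ]:[NJV] = -16/5:-12/5 = 4/3

[VLJ]:[NJV] = 4/3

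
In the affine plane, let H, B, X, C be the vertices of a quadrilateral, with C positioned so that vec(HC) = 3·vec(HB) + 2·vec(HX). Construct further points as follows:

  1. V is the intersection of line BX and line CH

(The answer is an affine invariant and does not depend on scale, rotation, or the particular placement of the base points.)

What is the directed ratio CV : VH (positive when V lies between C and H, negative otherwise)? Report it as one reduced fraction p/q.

CV:VH = 4

Work in coordinates with H = (0, 0), B = (1, 0), X = (0, 1), C = (3, 2).
1. V is the intersection of line BX and line CH ⇒ V = (3/5, 2/5)
V = C + t·(H−C) with t = 4/5, so CV:VH = t:(1−t) = 4/5:1/5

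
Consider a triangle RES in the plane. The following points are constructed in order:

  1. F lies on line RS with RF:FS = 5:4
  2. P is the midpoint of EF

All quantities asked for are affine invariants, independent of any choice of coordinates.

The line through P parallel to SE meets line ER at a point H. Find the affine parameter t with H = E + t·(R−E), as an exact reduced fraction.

t = 2/9

Set R = (0, 0), E = (1, 0), S = (0, 1); any affine frame gives the same invariant.
1. F lies on line RS with RF:FS = 5:4 ⇒ F = (0, 5/9)
2. P is the midpoint of EF ⇒ P = (1/2, 5/18)
through P parallel to SE: direction (1, -1); meets ER at H = (7/9, 0)
H = E + t·(R−E) with t = 2/9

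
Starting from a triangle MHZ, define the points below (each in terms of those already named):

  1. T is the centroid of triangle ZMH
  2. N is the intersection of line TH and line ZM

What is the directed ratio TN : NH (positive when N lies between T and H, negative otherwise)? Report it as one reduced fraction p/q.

Assign M = (0, 0), H = (1, 0), Z = (0, 1) — the answer is frame-independent, so this choice is without loss of generality.
1. T is the centroid of triangle ZMH ⇒ T = (1/3, 1/3)
2. N is the intersection of line TH and line ZM ⇒ N = (0, 1/2)
N = T + t·(H−T) with t = -1/2, so TN:NH = t:(1−t) = -1/2:3/2

TN:NH = -1/3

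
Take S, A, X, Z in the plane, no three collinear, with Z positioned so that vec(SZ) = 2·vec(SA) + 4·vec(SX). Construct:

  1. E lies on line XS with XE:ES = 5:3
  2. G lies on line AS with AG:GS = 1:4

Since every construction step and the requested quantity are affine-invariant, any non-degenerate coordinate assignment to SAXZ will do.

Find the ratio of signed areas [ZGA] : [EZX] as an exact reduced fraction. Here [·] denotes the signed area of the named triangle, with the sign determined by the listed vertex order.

[ZGA]:[EZX] = 16/25

Set S = (0, 0), A = (1, 0), X = (0, 1), Z = (2, 4); any affine frame gives the same invariant.
1. E lies on line XS with XE:ES = 5:3 ⇒ E = (0, 3/8)
2. G lies on line AS with AG:GS = 1:4 ⇒ G = (4/5, 0)
2·[ZGA] = 4/5, 2·[EZX] = 5/4
[ZGA]:[EZX] = 4/5:5/4 = 16/25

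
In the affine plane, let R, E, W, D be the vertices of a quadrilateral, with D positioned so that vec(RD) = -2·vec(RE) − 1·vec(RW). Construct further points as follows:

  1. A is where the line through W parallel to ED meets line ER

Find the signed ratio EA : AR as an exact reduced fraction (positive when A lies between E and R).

EA:AR = -4/3

Work in coordinates with R = (0, 0), E = (1, 0), W = (0, 1), D = (-2, -1).
1. A is where the line through W parallel to ED meets line ER ⇒ A = (-3, 0)
A = E + t·(R−E) with t = 4, so EA:AR = t:(1−t) = 4:-3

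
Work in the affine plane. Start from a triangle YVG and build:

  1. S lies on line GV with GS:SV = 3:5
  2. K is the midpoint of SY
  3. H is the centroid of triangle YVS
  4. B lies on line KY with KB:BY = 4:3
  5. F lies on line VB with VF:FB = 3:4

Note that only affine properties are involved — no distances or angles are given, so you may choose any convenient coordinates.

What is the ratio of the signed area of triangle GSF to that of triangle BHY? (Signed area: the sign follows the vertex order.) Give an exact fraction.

Choose coordinates Y = (0, 0), V = (1, 0), G = (0, 1).
1. S lies on line GV with GS:SV = 3:5 ⇒ S = (3/8, 5/8)
2. K is the midpoint of SY ⇒ K = (3/16, 5/16)
3. H is the centroid of triangle YVS ⇒ H = (11/24, 5/24)
4. B lies on line KY with KB:BY = 4:3 ⇒ B = (9/112, 15/112)
5. F lies on line VB with VF:FB = 3:4 ⇒ F = (475/784, 45/784)
2·[GSF] = -99/784, 2·[BHY] = -5/112
[GSF]:[BHY] = -99/784:-5/112 = 99/35

[GSF]:[BHY] = 99/35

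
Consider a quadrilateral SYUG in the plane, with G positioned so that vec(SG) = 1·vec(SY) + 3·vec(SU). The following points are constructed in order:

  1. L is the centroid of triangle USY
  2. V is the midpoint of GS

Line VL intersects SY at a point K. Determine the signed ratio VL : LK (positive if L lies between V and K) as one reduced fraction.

Set S = (0, 0), Y = (1, 0), U = (0, 1), G = (1, 3); any affine frame gives the same invariant.
1. L is the centroid of triangle USY ⇒ L = (1/3, 1/3)
2. V is the midpoint of GS ⇒ V = (1/2, 3/2)
line VL meets SY at K = (2/7, 0)
L = V + t·(K−V) with t = 7/9, so VL:LK = 7/9:2/9

VL:LK = 7/2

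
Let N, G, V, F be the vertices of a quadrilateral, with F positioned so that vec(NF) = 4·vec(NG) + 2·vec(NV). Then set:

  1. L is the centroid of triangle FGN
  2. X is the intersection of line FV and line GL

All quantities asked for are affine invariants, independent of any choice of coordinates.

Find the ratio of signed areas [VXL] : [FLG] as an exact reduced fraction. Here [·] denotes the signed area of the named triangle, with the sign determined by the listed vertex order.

Work in coordinates with N = (0, 0), G = (1, 0), V = (0, 1), F = (4, 2).
1. L is the centroid of triangle FGN ⇒ L = (5/3, 2/3)
2. X is the intersection of line FV and line GL ⇒ X = (8/3, 5/3)
2·[VXL] = -2, 2·[FLG] = 2/3
[VXL]:[FLG] = -2:2/3 = -3

[VXL]:[FLG] = -3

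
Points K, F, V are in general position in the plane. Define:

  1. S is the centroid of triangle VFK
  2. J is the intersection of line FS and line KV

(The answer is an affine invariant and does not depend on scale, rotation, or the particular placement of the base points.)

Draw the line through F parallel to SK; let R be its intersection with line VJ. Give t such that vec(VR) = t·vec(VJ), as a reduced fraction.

Work in coordinates with K = (0, 0), F = (1, 0), V = (0, 1).
1. S is the centroid of triangle VFK ⇒ S = (1/3, 1/3)
2. J is the intersection of line FS and line KV ⇒ J = (0, 1/2)
through F parallel to SK: direction (-1/3, -1/3); meets VJ at R = (0, -1)
R = V + t·(J−V) with t = 4

t = 4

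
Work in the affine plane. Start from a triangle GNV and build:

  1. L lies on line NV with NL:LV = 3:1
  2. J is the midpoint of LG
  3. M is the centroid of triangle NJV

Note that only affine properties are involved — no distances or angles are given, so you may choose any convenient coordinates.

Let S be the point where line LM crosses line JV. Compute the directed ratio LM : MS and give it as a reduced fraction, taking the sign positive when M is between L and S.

Set G = (0, 0), N = (1, 0), V = (0, 1); any affine frame gives the same invariant.
1. L lies on line NV with NL:LV = 3:1 ⇒ L = (1/4, 3/4)
2. J is the midpoint of LG ⇒ J = (1/8, 3/8)
3. M is the centroid of triangle NJV ⇒ M = (3/8, 11/24)
line LM meets JV at S = (-1/8, 13/8)
M = L + t·(S−L) with t = -1/3, so LM:MS = -1/3:4/3

LM:MS = -1/4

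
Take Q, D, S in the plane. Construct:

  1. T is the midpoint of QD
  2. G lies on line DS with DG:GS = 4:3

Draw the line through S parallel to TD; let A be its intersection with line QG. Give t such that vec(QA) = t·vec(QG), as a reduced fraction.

Work in coordinates with Q = (0, 0), D = (1, 0), S = (0, 1).
1. T is the midpoint of QD ⇒ T = (1/2, 0)
2. G lies on line DS with DG:GS = 4:3 ⇒ G = (3/7, 4/7)
through S parallel to TD: direction (1/2, 0); meets QG at A = (3/4, 1)
A = Q + t·(G−Q) with t = 7/4

t = 7/4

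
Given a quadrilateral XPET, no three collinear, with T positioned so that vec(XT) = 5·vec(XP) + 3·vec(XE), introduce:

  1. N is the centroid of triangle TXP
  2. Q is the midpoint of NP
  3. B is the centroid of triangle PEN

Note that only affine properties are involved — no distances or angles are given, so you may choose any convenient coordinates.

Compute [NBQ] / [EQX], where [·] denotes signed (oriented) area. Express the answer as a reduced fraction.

Assign X = (0, 0), P = (1, 0), E = (0, 1), T = (5, 3) — the answer is frame-independent, so this choice is without loss of generality.
1. N is the centroid of triangle TXP ⇒ N = (2, 1)
2. Q is the midpoint of NP ⇒ Q = (3/2, 1/2)
3. B is the centroid of triangle PEN ⇒ B = (1, 2/3)
2·[NBQ] = 1/3, 2·[EQX] = -3/2
[NBQ]:[EQX] = 1/3:-3/2 = -2/9

[NBQ]:[EQX] = -2/9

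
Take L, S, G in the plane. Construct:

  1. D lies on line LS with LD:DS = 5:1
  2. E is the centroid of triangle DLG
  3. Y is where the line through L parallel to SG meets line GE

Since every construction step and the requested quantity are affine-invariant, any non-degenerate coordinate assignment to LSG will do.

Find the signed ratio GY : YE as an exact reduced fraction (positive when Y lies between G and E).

Assign L = (0, 0), S = (1, 0), G = (0, 1) — the answer is frame-independent, so this choice is without loss of generality.
1. D lies on line LS with LD:DS = 5:1 ⇒ D = (5/6, 0)
2. E is the centroid of triangle DLG ⇒ E = (5/18, 1/3)
3. Y is where the line through L parallel to SG meets line GE ⇒ Y = (5/7, -5/7)
Y = G + t·(E−G) with t = 18/7, so GY:YE = t:(1−t) = 18/7:-11/7

GY:YE = -18/11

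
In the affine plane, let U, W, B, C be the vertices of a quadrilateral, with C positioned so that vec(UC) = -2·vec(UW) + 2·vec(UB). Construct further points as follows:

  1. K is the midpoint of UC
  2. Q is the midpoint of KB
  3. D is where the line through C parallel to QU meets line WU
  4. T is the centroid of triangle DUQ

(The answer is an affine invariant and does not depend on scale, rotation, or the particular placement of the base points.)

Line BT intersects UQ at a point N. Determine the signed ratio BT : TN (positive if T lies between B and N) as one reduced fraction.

Choose coordinates U = (0, 0), W = (1, 0), B = (0, 1), C = (-2, 2).
1. K is the midpoint of UC ⇒ K = (-1, 1)
2. Q is the midpoint of KB ⇒ Q = (-1/2, 1)
3. D is where the line through C parallel to QU meets line WU ⇒ D = (-1, 0)
4. T is the centroid of triangle DUQ ⇒ T = (-1/2, 1/3)
line BT meets UQ at N = (-3/10, 3/5)
T = B + t·(N−B) with t = 5/3, so BT:TN = 5/3:-2/3

BT:TN = -5/2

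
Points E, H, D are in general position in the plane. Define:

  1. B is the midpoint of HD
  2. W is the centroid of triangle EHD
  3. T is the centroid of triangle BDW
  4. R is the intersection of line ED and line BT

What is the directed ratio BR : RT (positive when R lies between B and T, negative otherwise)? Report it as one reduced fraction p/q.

BR:RT = -9/5

Assign E = (0, 0), H = (1, 0), D = (0, 1) — the answer is frame-independent, so this choice is without loss of generality.
1. B is the midpoint of HD ⇒ B = (1/2, 1/2)
2. W is the centroid of triangle EHD ⇒ W = (1/3, 1/3)
3. T is the centroid of triangle BDW ⇒ T = (5/18, 11/18)
4. R is the intersection of line ED and line BT ⇒ R = (0, 3/4)
R = B + t·(T−B) with t = 9/4, so BR:RT = t:(1−t) = 9/4:-5/4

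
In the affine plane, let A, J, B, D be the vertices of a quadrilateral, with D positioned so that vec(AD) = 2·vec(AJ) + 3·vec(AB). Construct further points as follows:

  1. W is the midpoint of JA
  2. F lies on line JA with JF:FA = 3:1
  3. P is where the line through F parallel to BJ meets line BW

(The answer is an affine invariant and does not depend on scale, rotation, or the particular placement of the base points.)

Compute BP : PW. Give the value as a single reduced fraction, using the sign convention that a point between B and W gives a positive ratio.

BP:PW = -3

Set A = (0, 0), J = (1, 0), B = (0, 1), D = (2, 3); any affine frame gives the same invariant.
1. W is the midpoint of JA ⇒ W = (1/2, 0)
2. F lies on line JA with JF:FA = 3:1 ⇒ F = (1/4, 0)
3. P is where the line through F parallel to BJ meets line BW ⇒ P = (3/4, -1/2)
P = B + t·(W−B) with t = 3/2, so BP:PW = t:(1−t) = 3/2:-1/2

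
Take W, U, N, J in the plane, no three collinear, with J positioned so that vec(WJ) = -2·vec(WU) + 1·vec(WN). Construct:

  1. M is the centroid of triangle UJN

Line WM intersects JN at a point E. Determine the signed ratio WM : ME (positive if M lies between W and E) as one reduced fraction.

Assign W = (0, 0), U = (1, 0), N = (0, 1), J = (-2, 1) — the answer is frame-independent, so this choice is without loss of generality.
1. M is the centroid of triangle UJN ⇒ M = (-1/3, 2/3)
line WM meets JN at E = (-1/2, 1)
M = W + t·(E−W) with t = 2/3, so WM:ME = 2/3:1/3

WM:ME = 2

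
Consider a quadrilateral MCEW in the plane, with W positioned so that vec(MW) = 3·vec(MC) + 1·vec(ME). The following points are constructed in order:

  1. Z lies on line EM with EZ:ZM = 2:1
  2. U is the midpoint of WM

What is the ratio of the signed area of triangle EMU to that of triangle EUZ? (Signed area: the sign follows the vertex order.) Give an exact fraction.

[EMU]:[EUZ] = -3/2

Work in coordinates with M = (0, 0), C = (1, 0), E = (0, 1), W = (3, 1).
1. Z lies on line EM with EZ:ZM = 2:1 ⇒ Z = (0, 1/3)
2. U is the midpoint of WM ⇒ U = (3/2, 1/2)
2·[EMU] = 3/2, 2·[EUZ] = -1
[EMU]:[EUZ] = 3/2:-1 = -3/2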